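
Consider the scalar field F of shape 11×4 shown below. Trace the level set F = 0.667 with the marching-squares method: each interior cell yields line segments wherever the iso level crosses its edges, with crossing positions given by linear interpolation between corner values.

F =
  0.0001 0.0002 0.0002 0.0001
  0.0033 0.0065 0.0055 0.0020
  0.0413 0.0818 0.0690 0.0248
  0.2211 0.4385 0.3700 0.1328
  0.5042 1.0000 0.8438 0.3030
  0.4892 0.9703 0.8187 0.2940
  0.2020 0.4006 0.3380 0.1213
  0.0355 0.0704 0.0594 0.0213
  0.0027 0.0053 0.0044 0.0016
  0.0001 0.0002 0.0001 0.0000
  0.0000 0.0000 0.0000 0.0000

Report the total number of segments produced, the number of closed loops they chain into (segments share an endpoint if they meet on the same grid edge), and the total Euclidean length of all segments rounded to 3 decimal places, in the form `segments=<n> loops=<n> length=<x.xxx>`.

segments=8 loops=1 length=6.694

cell (3,0): code 0100 → (3.407,1.000)–(4.000,0.328)
cell (3,1): code 1100 → (3.627,2.000)–(3.407,1.000)
cell (3,2): code 1000 → (4.000,2.327)–(3.627,2.000)
cell (4,0): code 0110 → (4.000,0.328)–(5.000,0.370)
cell (4,2): code 1001 → (5.000,2.289)–(4.000,2.327)
cell (5,0): code 0010 → (5.000,0.370)–(5.532,1.000)
cell (5,1): code 0011 → (5.532,1.000)–(5.316,2.000)
cell (5,2): code 0001 → (5.316,2.000)–(5.000,2.289)
total: 8 segments, chained into 1 closed loop(s), length Σ = 6.693944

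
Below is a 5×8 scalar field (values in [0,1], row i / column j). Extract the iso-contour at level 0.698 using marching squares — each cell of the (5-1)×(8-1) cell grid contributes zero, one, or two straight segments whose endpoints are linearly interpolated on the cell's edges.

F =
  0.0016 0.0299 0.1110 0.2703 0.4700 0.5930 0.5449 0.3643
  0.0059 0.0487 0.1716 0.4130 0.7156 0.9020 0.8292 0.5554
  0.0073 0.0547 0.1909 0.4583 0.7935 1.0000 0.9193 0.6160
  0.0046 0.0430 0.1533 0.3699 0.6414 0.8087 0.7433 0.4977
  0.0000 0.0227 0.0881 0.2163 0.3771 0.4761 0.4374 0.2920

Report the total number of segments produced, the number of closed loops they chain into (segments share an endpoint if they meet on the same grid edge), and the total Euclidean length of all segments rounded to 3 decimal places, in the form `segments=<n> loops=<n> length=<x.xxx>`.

cell (0,3): code 0100 → (0.928,4.000)–(1.000,3.942)
cell (0,4): code 1100 → (0.340,5.000)–(0.928,4.000)
cell (0,5): code 1100 → (0.539,6.000)–(0.340,5.000)
cell (0,6): code 1000 → (1.000,6.479)–(0.539,6.000)
cell (1,3): code 0110 → (1.000,3.942)–(2.000,3.715)
cell (1,6): code 1001 → (2.000,6.730)–(1.000,6.479)
cell (2,3): code 0010 → (2.000,3.715)–(2.628,4.000)
cell (2,4): code 0111 → (2.628,4.000)–(3.000,4.338)
cell (2,6): code 1001 → (3.000,6.184)–(2.000,6.730)
cell (3,4): code 0010 → (3.000,4.338)–(3.333,5.000)
cell (3,5): code 0011 → (3.333,5.000)–(3.148,6.000)
cell (3,6): code 0001 → (3.148,6.000)–(3.000,6.184)
total: 12 segments, chained into 1 closed loop(s), length Σ = 9.319237

segments=12 loops=1 length=9.319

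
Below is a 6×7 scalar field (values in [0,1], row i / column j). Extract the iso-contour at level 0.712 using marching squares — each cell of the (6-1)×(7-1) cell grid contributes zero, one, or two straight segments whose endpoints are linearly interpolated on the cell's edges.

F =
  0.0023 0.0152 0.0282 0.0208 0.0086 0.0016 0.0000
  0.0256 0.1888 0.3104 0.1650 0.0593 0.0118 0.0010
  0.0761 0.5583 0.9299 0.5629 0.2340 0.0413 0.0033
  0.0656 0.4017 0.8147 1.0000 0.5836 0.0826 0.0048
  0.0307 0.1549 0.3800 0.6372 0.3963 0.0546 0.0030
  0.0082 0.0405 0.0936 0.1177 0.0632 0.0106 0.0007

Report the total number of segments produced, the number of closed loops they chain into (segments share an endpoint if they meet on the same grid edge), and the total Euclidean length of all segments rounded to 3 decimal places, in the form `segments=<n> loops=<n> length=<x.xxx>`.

cell (1,1): code 0100 → (1.648,2.000)–(2.000,1.414)
cell (1,2): code 1000 → (2.000,2.594)–(1.648,2.000)
cell (2,1): code 0110 → (2.000,1.414)–(3.000,1.751)
cell (2,2): code 1101 → (2.341,3.000)–(2.000,2.594)
cell (2,3): code 1000 → (3.000,3.692)–(2.341,3.000)
cell (3,1): code 0010 → (3.000,1.751)–(3.236,2.000)
cell (3,2): code 0011 → (3.236,2.000)–(3.794,3.000)
cell (3,3): code 0001 → (3.794,3.000)–(3.000,3.692)
total: 8 segments, chained into 1 closed loop(s), length Σ = 6.455913

segments=8 loops=1 length=6.456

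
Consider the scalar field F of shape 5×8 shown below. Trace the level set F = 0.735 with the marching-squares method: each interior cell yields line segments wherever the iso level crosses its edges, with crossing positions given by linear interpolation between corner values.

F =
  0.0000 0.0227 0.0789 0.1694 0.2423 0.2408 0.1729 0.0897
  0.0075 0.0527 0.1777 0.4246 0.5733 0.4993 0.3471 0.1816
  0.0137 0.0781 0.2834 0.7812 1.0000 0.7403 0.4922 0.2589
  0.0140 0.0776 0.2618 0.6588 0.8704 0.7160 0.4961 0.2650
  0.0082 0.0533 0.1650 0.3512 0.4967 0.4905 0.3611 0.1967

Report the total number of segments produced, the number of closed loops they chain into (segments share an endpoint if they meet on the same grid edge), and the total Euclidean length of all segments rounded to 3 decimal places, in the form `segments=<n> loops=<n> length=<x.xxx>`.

cell (1,2): code 0100 → (1.870,3.000)–(2.000,2.907)
cell (1,3): code 1100 → (1.379,4.000)–(1.870,3.000)
cell (1,4): code 1100 → (1.978,5.000)–(1.379,4.000)
cell (1,5): code 1000 → (2.000,5.021)–(1.978,5.000)
cell (2,2): code 0010 → (2.000,2.907)–(2.377,3.000)
cell (2,3): code 0111 → (2.377,3.000)–(3.000,3.360)
cell (2,4): code 1011 → (3.000,4.877)–(2.218,5.000)
cell (2,5): code 0001 → (2.218,5.000)–(2.000,5.021)
cell (3,3): code 0010 → (3.000,3.360)–(3.362,4.000)
cell (3,4): code 0001 → (3.362,4.000)–(3.000,4.877)
total: 10 segments, chained into 1 closed loop(s), length Σ = 6.272737

segments=10 loops=1 length=6.273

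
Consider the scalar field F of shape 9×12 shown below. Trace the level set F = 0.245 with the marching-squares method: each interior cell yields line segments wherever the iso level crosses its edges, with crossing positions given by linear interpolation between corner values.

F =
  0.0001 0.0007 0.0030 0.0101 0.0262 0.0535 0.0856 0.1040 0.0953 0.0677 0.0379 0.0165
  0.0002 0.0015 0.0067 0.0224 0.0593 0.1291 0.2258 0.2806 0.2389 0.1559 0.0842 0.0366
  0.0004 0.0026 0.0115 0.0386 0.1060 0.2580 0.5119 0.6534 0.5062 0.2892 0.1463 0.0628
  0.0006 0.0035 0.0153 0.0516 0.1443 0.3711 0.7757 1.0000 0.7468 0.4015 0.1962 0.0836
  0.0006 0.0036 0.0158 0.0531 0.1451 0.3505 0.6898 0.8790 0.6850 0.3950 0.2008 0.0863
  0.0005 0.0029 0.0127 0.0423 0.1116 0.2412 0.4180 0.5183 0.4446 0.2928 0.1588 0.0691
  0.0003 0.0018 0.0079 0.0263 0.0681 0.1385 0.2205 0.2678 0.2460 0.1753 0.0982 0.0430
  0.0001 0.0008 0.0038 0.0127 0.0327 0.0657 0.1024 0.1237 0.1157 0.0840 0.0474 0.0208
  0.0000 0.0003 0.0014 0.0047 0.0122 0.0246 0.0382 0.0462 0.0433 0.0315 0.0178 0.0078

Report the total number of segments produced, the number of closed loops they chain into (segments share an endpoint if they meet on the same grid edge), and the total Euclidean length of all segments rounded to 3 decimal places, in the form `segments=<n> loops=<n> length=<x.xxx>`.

cell (0,6): code 0100 → (0.798,7.000)–(1.000,6.350)
cell (0,7): code 1000 → (1.000,7.854)–(0.798,7.000)
cell (1,4): code 0100 → (1.899,5.000)–(2.000,4.914)
cell (1,5): code 1100 → (1.067,6.000)–(1.899,5.000)
cell (1,6): code 1110 → (1.000,6.350)–(1.067,6.000)
cell (1,7): code 1101 → (1.023,8.000)–(1.000,7.854)
cell (1,8): code 1100 → (1.668,9.000)–(1.023,8.000)
cell (1,9): code 1000 → (2.000,9.309)–(1.668,9.000)
cell (2,4): code 0110 → (2.000,4.914)–(3.000,4.444)
cell (2,9): code 1001 → (3.000,9.762)–(2.000,9.309)
cell (3,4): code 0110 → (3.000,4.444)–(4.000,4.486)
cell (3,9): code 1001 → (4.000,9.772)–(3.000,9.762)
cell (4,4): code 0010 → (4.000,4.486)–(4.965,5.000)
cell (4,5): code 0111 → (4.965,5.000)–(5.000,5.021)
cell (4,9): code 1001 → (5.000,9.357)–(4.000,9.772)
cell (5,5): code 0010 → (5.000,5.021)–(5.876,6.000)
cell (5,6): code 0111 → (5.876,6.000)–(6.000,6.518)
cell (5,8): code 1011 → (6.000,8.014)–(5.407,9.000)
cell (5,9): code 0001 → (5.407,9.000)–(5.000,9.357)
cell (6,6): code 0010 → (6.000,6.518)–(6.158,7.000)
cell (6,7): code 0011 → (6.158,7.000)–(6.008,8.000)
cell (6,8): code 0001 → (6.008,8.000)–(6.000,8.014)
total: 22 segments, chained into 1 closed loop(s), length Σ = 16.632383

segments=22 loops=1 length=16.632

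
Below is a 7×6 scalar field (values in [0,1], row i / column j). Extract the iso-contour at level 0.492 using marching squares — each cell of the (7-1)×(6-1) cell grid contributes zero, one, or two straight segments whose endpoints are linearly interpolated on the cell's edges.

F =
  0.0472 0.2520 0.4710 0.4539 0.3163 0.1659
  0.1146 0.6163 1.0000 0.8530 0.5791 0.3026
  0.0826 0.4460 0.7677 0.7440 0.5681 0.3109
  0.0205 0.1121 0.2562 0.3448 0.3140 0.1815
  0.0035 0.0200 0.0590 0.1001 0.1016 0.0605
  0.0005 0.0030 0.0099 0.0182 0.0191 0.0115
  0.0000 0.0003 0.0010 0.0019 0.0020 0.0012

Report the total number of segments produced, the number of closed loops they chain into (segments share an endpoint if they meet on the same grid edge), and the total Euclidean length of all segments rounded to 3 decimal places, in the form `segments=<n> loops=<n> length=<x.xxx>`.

segments=12 loops=1 length=9.777

cell (0,0): code 0100 → (0.659,1.000)–(1.000,0.752)
cell (0,1): code 1100 → (0.040,2.000)–(0.659,1.000)
cell (0,2): code 1100 → (0.095,3.000)–(0.040,2.000)
cell (0,3): code 1100 → (0.669,4.000)–(0.095,3.000)
cell (0,4): code 1000 → (1.000,4.315)–(0.669,4.000)
cell (1,0): code 0010 → (1.000,0.752)–(1.730,1.000)
cell (1,1): code 0111 → (1.730,1.000)–(2.000,1.143)
cell (1,4): code 1001 → (2.000,4.296)–(1.000,4.315)
cell (2,1): code 0010 → (2.000,1.143)–(2.539,2.000)
cell (2,2): code 0011 → (2.539,2.000)–(2.631,3.000)
cell (2,3): code 0011 → (2.631,3.000)–(2.299,4.000)
cell (2,4): code 0001 → (2.299,4.000)–(2.000,4.296)
total: 12 segments, chained into 1 closed loop(s), length Σ = 9.777046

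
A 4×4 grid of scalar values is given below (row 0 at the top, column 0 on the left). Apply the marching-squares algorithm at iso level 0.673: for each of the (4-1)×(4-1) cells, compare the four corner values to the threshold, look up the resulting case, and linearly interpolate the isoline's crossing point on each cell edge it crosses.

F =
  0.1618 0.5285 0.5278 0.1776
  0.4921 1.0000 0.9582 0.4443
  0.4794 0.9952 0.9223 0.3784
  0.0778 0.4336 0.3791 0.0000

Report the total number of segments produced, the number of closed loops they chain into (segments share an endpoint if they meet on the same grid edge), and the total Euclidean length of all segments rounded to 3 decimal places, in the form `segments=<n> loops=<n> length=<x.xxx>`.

segments=8 loops=1 length=7.319

cell (0,0): code 0100 → (0.306,1.000)–(1.000,0.356)
cell (0,1): code 1100 → (0.337,2.000)–(0.306,1.000)
cell (0,2): code 1000 → (1.000,2.555)–(0.337,2.000)
cell (1,0): code 0110 → (1.000,0.356)–(2.000,0.375)
cell (1,2): code 1001 → (2.000,2.458)–(1.000,2.555)
cell (2,0): code 0010 → (2.000,0.375)–(2.574,1.000)
cell (2,1): code 0011 → (2.574,1.000)–(2.459,2.000)
cell (2,2): code 0001 → (2.459,2.000)–(2.000,2.458)
total: 8 segments, chained into 1 closed loop(s), length Σ = 7.319309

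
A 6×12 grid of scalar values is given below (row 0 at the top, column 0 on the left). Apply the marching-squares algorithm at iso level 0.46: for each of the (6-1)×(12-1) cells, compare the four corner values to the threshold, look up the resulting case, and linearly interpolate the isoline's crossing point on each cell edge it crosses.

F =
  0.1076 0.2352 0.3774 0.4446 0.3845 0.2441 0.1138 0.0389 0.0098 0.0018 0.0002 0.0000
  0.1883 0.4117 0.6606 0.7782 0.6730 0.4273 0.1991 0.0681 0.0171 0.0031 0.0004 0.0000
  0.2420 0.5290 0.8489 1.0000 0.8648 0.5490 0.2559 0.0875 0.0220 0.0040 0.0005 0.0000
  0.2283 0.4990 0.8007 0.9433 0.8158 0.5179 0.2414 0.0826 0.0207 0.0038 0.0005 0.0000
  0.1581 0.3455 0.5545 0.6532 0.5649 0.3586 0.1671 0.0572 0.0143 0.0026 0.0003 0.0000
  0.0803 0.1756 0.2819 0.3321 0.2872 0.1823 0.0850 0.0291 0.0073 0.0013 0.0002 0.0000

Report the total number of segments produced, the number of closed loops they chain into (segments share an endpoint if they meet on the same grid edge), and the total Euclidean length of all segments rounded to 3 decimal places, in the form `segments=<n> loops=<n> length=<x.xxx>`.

cell (0,1): code 0100 → (0.292,2.000)–(1.000,1.194)
cell (0,2): code 1100 → (0.046,3.000)–(0.292,2.000)
cell (0,3): code 1100 → (0.262,4.000)–(0.046,3.000)
cell (0,4): code 1000 → (1.000,4.867)–(0.262,4.000)
cell (1,0): code 0100 → (1.412,1.000)–(2.000,0.760)
cell (1,1): code 1110 → (1.000,1.194)–(1.412,1.000)
cell (1,4): code 1101 → (1.269,5.000)–(1.000,4.867)
cell (1,5): code 1000 → (2.000,5.304)–(1.269,5.000)
cell (2,0): code 0110 → (2.000,0.760)–(3.000,0.856)
cell (2,5): code 1001 → (3.000,5.209)–(2.000,5.304)
cell (3,0): code 0010 → (3.000,0.856)–(3.254,1.000)
cell (3,1): code 0111 → (3.254,1.000)–(4.000,1.548)
cell (3,4): code 1011 → (4.000,4.508)–(3.363,5.000)
cell (3,5): code 0001 → (3.363,5.000)–(3.000,5.209)
cell (4,1): code 0010 → (4.000,1.548)–(4.347,2.000)
cell (4,2): code 0011 → (4.347,2.000)–(4.602,3.000)
cell (4,3): code 0011 → (4.602,3.000)–(4.378,4.000)
cell (4,4): code 0001 → (4.378,4.000)–(4.000,4.508)
total: 18 segments, chained into 1 closed loop(s), length Σ = 14.156982

segments=18 loops=1 length=14.157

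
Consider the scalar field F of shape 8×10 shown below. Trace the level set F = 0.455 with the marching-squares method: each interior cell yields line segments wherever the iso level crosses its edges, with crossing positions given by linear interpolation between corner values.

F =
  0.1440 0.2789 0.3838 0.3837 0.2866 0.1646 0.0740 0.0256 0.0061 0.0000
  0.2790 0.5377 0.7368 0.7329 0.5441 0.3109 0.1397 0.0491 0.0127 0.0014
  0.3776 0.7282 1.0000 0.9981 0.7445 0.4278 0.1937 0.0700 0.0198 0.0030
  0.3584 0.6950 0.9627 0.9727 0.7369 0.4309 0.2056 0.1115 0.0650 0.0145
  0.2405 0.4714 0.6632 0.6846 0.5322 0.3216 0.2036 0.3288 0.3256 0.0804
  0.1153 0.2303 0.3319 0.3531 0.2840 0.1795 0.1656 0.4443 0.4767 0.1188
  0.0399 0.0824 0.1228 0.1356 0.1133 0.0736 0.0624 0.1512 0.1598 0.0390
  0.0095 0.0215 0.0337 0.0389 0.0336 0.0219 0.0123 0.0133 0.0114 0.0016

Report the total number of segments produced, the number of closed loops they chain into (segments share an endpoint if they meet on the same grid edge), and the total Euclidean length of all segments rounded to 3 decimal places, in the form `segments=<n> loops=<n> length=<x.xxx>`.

cell (0,0): code 0100 → (0.680,1.000)–(1.000,0.680)
cell (0,1): code 1100 → (0.202,2.000)–(0.680,1.000)
cell (0,2): code 1100 → (0.204,3.000)–(0.202,2.000)
cell (0,3): code 1100 → (0.654,4.000)–(0.204,3.000)
cell (0,4): code 1000 → (1.000,4.382)–(0.654,4.000)
cell (1,0): code 0110 → (1.000,0.680)–(2.000,0.221)
cell (1,4): code 1001 → (2.000,4.914)–(1.000,4.382)
cell (2,0): code 0110 → (2.000,0.221)–(3.000,0.287)
cell (2,4): code 1001 → (3.000,4.921)–(2.000,4.914)
cell (3,0): code 0110 → (3.000,0.287)–(4.000,0.929)
cell (3,4): code 1001 → (4.000,4.367)–(3.000,4.921)
cell (4,0): code 0010 → (4.000,0.929)–(4.068,1.000)
cell (4,1): code 0011 → (4.068,1.000)–(4.628,2.000)
cell (4,2): code 0011 → (4.628,2.000)–(4.693,3.000)
cell (4,3): code 0011 → (4.693,3.000)–(4.311,4.000)
cell (4,4): code 0001 → (4.311,4.000)–(4.000,4.367)
cell (4,7): code 0100 → (4.856,8.000)–(5.000,7.330)
cell (4,8): code 1000 → (5.000,8.061)–(4.856,8.000)
cell (5,7): code 0010 → (5.000,7.330)–(5.068,8.000)
cell (5,8): code 0001 → (5.068,8.000)–(5.000,8.061)
total: 20 segments, chained into 2 closed loop(s), length Σ = 16.143396

segments=20 loops=2 length=16.143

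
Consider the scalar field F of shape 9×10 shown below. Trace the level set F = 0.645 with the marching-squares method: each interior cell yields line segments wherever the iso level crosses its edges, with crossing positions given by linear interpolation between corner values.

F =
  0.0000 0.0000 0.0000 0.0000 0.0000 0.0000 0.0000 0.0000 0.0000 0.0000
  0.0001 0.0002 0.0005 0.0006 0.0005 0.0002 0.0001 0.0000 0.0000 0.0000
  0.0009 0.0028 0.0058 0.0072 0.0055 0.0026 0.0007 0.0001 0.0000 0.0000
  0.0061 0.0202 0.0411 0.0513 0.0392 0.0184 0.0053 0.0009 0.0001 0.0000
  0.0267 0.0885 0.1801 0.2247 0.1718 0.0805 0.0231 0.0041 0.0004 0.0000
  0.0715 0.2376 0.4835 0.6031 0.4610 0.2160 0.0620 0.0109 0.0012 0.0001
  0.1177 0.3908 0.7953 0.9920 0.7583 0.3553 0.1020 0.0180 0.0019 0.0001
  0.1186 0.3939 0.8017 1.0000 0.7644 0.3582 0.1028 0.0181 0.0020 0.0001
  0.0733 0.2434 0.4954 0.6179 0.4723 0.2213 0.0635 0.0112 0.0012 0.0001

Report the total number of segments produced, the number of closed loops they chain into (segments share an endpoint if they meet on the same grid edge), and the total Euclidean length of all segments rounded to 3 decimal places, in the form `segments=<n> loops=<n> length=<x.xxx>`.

segments=10 loops=1 length=8.641

cell (5,1): code 0100 → (5.518,2.000)–(6.000,1.628)
cell (5,2): code 1100 → (5.108,3.000)–(5.518,2.000)
cell (5,3): code 1100 → (5.619,4.000)–(5.108,3.000)
cell (5,4): code 1000 → (6.000,4.281)–(5.619,4.000)
cell (6,1): code 0110 → (6.000,1.628)–(7.000,1.616)
cell (6,4): code 1001 → (7.000,4.294)–(6.000,4.281)
cell (7,1): code 0010 → (7.000,1.616)–(7.512,2.000)
cell (7,2): code 0011 → (7.512,2.000)–(7.929,3.000)
cell (7,3): code 0011 → (7.929,3.000)–(7.409,4.000)
cell (7,4): code 0001 → (7.409,4.000)–(7.000,4.294)
total: 10 segments, chained into 1 closed loop(s), length Σ = 8.640526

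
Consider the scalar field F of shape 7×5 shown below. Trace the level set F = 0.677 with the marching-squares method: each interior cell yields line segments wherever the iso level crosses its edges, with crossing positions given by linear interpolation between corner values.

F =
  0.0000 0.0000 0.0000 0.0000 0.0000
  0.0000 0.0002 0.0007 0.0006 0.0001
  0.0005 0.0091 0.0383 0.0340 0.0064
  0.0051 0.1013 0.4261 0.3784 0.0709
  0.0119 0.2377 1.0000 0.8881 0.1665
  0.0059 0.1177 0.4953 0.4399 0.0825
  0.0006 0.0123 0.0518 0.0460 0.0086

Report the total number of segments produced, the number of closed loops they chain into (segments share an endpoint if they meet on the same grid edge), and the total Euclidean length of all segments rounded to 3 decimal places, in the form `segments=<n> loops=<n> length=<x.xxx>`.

segments=6 loops=1 length=4.559

cell (3,1): code 0100 → (3.437,2.000)–(4.000,1.576)
cell (3,2): code 1100 → (3.586,3.000)–(3.437,2.000)
cell (3,3): code 1000 → (4.000,3.293)–(3.586,3.000)
cell (4,1): code 0010 → (4.000,1.576)–(4.640,2.000)
cell (4,2): code 0011 → (4.640,2.000)–(4.471,3.000)
cell (4,3): code 0001 → (4.471,3.000)–(4.000,3.293)
total: 6 segments, chained into 1 closed loop(s), length Σ = 4.558708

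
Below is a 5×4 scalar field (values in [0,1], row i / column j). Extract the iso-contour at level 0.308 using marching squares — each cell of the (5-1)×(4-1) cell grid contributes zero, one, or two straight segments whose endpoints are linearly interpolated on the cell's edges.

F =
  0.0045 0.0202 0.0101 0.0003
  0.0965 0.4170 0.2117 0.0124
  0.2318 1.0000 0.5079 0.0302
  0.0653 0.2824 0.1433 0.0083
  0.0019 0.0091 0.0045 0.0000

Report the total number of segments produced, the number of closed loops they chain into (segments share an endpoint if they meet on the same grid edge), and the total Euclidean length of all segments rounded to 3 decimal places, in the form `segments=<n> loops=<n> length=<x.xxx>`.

segments=8 loops=1 length=6.639

cell (0,0): code 0100 → (0.725,1.000)–(1.000,0.660)
cell (0,1): code 1000 → (1.000,1.531)–(0.725,1.000)
cell (1,0): code 0110 → (1.000,0.660)–(2.000,0.099)
cell (1,1): code 1101 → (1.325,2.000)–(1.000,1.531)
cell (1,2): code 1000 → (2.000,2.418)–(1.325,2.000)
cell (2,0): code 0010 → (2.000,0.099)–(2.964,1.000)
cell (2,1): code 0011 → (2.964,1.000)–(2.548,2.000)
cell (2,2): code 0001 → (2.548,2.000)–(2.000,2.418)
total: 8 segments, chained into 1 closed loop(s), length Σ = 6.638677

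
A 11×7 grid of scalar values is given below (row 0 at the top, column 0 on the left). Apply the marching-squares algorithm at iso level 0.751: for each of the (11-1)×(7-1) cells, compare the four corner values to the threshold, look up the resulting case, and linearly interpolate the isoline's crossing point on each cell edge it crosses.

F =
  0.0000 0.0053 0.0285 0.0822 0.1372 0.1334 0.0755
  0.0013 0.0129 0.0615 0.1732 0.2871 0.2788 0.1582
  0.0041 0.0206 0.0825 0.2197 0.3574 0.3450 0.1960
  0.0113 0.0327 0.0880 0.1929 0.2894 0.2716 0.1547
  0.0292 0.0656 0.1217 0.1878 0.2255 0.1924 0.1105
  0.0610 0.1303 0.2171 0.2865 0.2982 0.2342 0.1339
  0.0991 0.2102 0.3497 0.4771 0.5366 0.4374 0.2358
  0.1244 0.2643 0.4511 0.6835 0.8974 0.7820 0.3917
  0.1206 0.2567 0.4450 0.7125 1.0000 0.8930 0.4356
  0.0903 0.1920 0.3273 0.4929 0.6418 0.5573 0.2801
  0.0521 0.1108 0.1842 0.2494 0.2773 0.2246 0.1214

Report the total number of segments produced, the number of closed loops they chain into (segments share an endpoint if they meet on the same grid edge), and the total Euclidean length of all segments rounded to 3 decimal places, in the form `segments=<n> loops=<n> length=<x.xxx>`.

segments=8 loops=1 length=6.679

cell (6,3): code 0100 → (6.594,4.000)–(7.000,3.316)
cell (6,4): code 1100 → (6.910,5.000)–(6.594,4.000)
cell (6,5): code 1000 → (7.000,5.079)–(6.910,5.000)
cell (7,3): code 0110 → (7.000,3.316)–(8.000,3.134)
cell (7,5): code 1001 → (8.000,5.310)–(7.000,5.079)
cell (8,3): code 0010 → (8.000,3.134)–(8.695,4.000)
cell (8,4): code 0011 → (8.695,4.000)–(8.423,5.000)
cell (8,5): code 0001 → (8.423,5.000)–(8.000,5.310)
total: 8 segments, chained into 1 closed loop(s), length Σ = 6.678682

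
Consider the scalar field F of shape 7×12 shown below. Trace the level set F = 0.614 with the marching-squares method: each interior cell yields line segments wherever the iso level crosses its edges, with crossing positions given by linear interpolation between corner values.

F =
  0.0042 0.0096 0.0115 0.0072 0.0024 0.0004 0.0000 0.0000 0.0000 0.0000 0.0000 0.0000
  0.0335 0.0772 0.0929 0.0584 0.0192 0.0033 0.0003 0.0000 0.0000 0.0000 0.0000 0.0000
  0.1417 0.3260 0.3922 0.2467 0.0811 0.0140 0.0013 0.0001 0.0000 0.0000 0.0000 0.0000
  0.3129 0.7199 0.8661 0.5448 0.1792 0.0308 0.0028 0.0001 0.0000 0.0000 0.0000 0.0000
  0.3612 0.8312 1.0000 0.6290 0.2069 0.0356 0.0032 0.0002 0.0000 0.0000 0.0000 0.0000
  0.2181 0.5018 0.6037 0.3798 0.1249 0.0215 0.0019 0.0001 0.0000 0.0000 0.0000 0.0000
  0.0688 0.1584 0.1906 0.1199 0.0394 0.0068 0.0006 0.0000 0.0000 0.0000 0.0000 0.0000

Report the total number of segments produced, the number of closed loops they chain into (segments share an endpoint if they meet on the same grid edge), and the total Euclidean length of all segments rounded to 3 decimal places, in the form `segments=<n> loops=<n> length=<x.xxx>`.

cell (2,0): code 0100 → (2.731,1.000)–(3.000,0.740)
cell (2,1): code 1100 → (2.468,2.000)–(2.731,1.000)
cell (2,2): code 1000 → (3.000,2.785)–(2.468,2.000)
cell (3,0): code 0110 → (3.000,0.740)–(4.000,0.538)
cell (3,2): code 1101 → (3.822,3.000)–(3.000,2.785)
cell (3,3): code 1000 → (4.000,3.036)–(3.822,3.000)
cell (4,0): code 0010 → (4.000,0.538)–(4.659,1.000)
cell (4,1): code 0011 → (4.659,1.000)–(4.974,2.000)
cell (4,2): code 0011 → (4.974,2.000)–(4.060,3.000)
cell (4,3): code 0001 → (4.060,3.000)–(4.000,3.036)
total: 10 segments, chained into 1 closed loop(s), length Σ = 7.685656

segments=10 loops=1 length=7.686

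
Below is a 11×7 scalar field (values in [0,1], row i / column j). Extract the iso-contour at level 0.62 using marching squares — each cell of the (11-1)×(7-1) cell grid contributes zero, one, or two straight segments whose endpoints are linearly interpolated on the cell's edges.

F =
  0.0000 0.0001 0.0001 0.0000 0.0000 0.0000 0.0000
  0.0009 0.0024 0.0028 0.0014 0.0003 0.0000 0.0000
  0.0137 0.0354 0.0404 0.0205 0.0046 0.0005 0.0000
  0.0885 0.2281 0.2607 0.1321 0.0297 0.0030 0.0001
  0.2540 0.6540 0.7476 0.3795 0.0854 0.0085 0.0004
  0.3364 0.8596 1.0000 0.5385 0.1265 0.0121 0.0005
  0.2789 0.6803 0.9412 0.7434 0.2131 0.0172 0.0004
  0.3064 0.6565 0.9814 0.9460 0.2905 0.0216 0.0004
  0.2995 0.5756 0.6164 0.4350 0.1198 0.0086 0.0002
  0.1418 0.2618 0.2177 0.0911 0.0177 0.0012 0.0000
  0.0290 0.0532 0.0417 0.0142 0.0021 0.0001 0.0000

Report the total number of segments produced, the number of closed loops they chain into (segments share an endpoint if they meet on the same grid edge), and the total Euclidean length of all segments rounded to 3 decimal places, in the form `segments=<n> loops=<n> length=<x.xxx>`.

segments=14 loops=1 length=11.374

cell (3,0): code 0100 → (3.920,1.000)–(4.000,0.915)
cell (3,1): code 1100 → (3.738,2.000)–(3.920,1.000)
cell (3,2): code 1000 → (4.000,2.347)–(3.738,2.000)
cell (4,0): code 0110 → (4.000,0.915)–(5.000,0.542)
cell (4,2): code 1001 → (5.000,2.823)–(4.000,2.347)
cell (5,0): code 0110 → (5.000,0.542)–(6.000,0.850)
cell (5,2): code 1101 → (5.398,3.000)–(5.000,2.823)
cell (5,3): code 1000 → (6.000,3.233)–(5.398,3.000)
cell (6,0): code 0110 → (6.000,0.850)–(7.000,0.896)
cell (6,3): code 1001 → (7.000,3.497)–(6.000,3.233)
cell (7,0): code 0010 → (7.000,0.896)–(7.451,1.000)
cell (7,1): code 0011 → (7.451,1.000)–(7.990,2.000)
cell (7,2): code 0011 → (7.990,2.000)–(7.638,3.000)
cell (7,3): code 0001 → (7.638,3.000)–(7.000,3.497)
total: 14 segments, chained into 1 closed loop(s), length Σ = 11.373513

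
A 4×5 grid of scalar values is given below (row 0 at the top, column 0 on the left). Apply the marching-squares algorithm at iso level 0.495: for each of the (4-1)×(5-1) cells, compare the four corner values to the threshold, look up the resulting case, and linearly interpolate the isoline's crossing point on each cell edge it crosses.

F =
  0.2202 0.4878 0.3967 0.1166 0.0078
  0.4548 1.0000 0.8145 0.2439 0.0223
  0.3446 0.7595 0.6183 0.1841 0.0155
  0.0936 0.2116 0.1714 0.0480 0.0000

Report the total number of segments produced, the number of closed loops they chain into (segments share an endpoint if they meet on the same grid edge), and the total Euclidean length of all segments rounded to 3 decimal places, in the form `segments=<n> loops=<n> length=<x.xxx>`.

segments=8 loops=1 length=7.620

cell (0,0): code 0100 → (0.014,1.000)–(1.000,0.074)
cell (0,1): code 1100 → (0.235,2.000)–(0.014,1.000)
cell (0,2): code 1000 → (1.000,2.560)–(0.235,2.000)
cell (1,0): code 0110 → (1.000,0.074)–(2.000,0.362)
cell (1,2): code 1001 → (2.000,2.284)–(1.000,2.560)
cell (2,0): code 0010 → (2.000,0.362)–(2.483,1.000)
cell (2,1): code 0011 → (2.483,1.000)–(2.276,2.000)
cell (2,2): code 0001 → (2.276,2.000)–(2.000,2.284)
total: 8 segments, chained into 1 closed loop(s), length Σ = 7.619771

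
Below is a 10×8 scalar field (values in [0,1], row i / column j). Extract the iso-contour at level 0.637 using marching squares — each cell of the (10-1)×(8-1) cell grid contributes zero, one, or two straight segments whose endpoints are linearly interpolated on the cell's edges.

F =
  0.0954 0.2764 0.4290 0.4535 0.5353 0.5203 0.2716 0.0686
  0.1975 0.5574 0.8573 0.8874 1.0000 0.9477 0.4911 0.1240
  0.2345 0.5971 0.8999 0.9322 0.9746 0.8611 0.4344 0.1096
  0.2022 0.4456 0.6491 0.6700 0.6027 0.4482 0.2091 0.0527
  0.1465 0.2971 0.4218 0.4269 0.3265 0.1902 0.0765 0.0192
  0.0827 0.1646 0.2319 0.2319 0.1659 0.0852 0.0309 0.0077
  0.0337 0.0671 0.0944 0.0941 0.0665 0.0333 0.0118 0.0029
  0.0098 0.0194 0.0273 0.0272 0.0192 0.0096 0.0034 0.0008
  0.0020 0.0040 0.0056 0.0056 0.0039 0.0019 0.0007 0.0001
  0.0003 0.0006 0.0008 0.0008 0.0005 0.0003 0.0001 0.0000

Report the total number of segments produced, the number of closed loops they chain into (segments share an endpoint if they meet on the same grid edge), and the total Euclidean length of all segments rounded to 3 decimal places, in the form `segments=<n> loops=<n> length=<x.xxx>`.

cell (0,1): code 0100 → (0.486,2.000)–(1.000,1.265)
cell (0,2): code 1100 → (0.423,3.000)–(0.486,2.000)
cell (0,3): code 1100 → (0.219,4.000)–(0.423,3.000)
cell (0,4): code 1100 → (0.273,5.000)–(0.219,4.000)
cell (0,5): code 1000 → (1.000,5.680)–(0.273,5.000)
cell (1,1): code 0110 → (1.000,1.265)–(2.000,1.132)
cell (1,5): code 1001 → (2.000,5.525)–(1.000,5.680)
cell (2,1): code 0110 → (2.000,1.132)–(3.000,1.941)
cell (2,3): code 1011 → (3.000,3.490)–(2.908,4.000)
cell (2,4): code 0011 → (2.908,4.000)–(2.543,5.000)
cell (2,5): code 0001 → (2.543,5.000)–(2.000,5.525)
cell (3,1): code 0010 → (3.000,1.941)–(3.053,2.000)
cell (3,2): code 0011 → (3.053,2.000)–(3.136,3.000)
cell (3,3): code 0001 → (3.136,3.000)–(3.000,3.490)
total: 14 segments, chained into 1 closed loop(s), length Σ = 12.153245

segments=14 loops=1 length=12.153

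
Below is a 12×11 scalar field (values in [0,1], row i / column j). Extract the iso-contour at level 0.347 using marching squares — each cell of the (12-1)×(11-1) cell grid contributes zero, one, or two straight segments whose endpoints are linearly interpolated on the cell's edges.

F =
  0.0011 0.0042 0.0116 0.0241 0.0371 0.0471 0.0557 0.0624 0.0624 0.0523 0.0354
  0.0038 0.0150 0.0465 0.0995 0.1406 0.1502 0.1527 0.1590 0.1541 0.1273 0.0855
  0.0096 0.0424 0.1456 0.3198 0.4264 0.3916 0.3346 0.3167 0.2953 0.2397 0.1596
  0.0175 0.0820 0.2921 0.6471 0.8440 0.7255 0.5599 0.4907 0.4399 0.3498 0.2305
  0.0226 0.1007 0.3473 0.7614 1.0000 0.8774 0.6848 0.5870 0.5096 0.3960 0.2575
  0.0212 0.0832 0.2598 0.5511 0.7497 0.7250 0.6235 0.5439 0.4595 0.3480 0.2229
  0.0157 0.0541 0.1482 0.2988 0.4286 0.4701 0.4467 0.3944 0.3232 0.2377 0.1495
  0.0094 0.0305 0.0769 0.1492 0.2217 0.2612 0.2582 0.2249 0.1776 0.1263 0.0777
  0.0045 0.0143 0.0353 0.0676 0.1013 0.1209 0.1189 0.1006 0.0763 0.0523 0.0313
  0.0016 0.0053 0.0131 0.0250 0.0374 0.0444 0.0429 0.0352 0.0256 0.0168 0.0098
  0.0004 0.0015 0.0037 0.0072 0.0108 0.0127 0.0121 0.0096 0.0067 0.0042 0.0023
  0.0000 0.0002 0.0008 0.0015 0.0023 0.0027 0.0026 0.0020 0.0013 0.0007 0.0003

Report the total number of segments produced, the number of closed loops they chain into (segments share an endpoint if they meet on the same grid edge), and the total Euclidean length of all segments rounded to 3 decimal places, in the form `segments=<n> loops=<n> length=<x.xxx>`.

segments=26 loops=1 length=19.427

cell (1,3): code 0100 → (1.722,4.000)–(2.000,3.255)
cell (1,4): code 1100 → (1.815,5.000)–(1.722,4.000)
cell (1,5): code 1000 → (2.000,5.782)–(1.815,5.000)
cell (2,2): code 0100 → (2.083,3.000)–(3.000,2.155)
cell (2,3): code 1110 → (2.000,3.255)–(2.083,3.000)
cell (2,5): code 1101 → (2.055,6.000)–(2.000,5.782)
cell (2,6): code 1100 → (2.174,7.000)–(2.055,6.000)
cell (2,7): code 1100 → (2.358,8.000)–(2.174,7.000)
cell (2,8): code 1100 → (2.975,9.000)–(2.358,8.000)
cell (2,9): code 1000 → (3.000,9.023)–(2.975,9.000)
cell (3,1): code 0100 → (3.995,2.000)–(4.000,1.999)
cell (3,2): code 1110 → (3.000,2.155)–(3.995,2.000)
cell (3,9): code 1001 → (4.000,9.354)–(3.000,9.023)
cell (4,1): code 0010 → (4.000,1.999)–(4.003,2.000)
cell (4,2): code 0111 → (4.003,2.000)–(5.000,2.299)
cell (4,9): code 1001 → (5.000,9.008)–(4.000,9.354)
cell (5,2): code 0010 → (5.000,2.299)–(5.809,3.000)
cell (5,3): code 0111 → (5.809,3.000)–(6.000,3.371)
cell (5,7): code 1011 → (6.000,7.666)–(5.825,8.000)
cell (5,8): code 0011 → (5.825,8.000)–(5.009,9.000)
cell (5,9): code 0001 → (5.009,9.000)–(5.000,9.008)
cell (6,3): code 0010 → (6.000,3.371)–(6.394,4.000)
cell (6,4): code 0011 → (6.394,4.000)–(6.589,5.000)
cell (6,5): code 0011 → (6.589,5.000)–(6.529,6.000)
cell (6,6): code 0011 → (6.529,6.000)–(6.280,7.000)
cell (6,7): code 0001 → (6.280,7.000)–(6.000,7.666)
total: 26 segments, chained into 1 closed loop(s), length Σ = 19.427397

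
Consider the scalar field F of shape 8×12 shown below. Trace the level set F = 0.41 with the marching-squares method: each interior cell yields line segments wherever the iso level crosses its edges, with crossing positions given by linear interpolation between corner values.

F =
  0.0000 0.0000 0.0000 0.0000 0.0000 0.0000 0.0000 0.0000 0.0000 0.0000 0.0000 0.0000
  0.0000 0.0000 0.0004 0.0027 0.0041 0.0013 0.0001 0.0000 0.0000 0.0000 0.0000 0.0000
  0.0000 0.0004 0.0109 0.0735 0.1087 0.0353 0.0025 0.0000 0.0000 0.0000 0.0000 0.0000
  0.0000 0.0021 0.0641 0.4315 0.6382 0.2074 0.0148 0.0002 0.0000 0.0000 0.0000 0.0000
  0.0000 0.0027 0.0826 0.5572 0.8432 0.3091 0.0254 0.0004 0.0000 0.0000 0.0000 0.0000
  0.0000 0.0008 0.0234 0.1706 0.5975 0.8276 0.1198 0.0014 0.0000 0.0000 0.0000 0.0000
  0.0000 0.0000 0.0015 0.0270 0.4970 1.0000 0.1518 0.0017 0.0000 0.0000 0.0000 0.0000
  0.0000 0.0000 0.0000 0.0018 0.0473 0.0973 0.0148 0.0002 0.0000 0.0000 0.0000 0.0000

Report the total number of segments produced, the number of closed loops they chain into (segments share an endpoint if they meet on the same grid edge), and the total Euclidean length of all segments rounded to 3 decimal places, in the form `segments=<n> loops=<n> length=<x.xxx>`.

cell (2,2): code 0100 → (2.940,3.000)–(3.000,2.941)
cell (2,3): code 1100 → (2.569,4.000)–(2.940,3.000)
cell (2,4): code 1000 → (3.000,4.530)–(2.569,4.000)
cell (3,2): code 0110 → (3.000,2.941)–(4.000,2.690)
cell (3,4): code 1001 → (4.000,4.811)–(3.000,4.530)
cell (4,2): code 0010 → (4.000,2.690)–(4.381,3.000)
cell (4,3): code 0111 → (4.381,3.000)–(5.000,3.561)
cell (4,4): code 1101 → (4.195,5.000)–(4.000,4.811)
cell (4,5): code 1000 → (5.000,5.590)–(4.195,5.000)
cell (5,3): code 0110 → (5.000,3.561)–(6.000,3.815)
cell (5,5): code 1001 → (6.000,5.696)–(5.000,5.590)
cell (6,3): code 0010 → (6.000,3.815)–(6.193,4.000)
cell (6,4): code 0011 → (6.193,4.000)–(6.654,5.000)
cell (6,5): code 0001 → (6.654,5.000)–(6.000,5.696)
total: 14 segments, chained into 1 closed loop(s), length Σ = 10.859795

segments=14 loops=1 length=10.860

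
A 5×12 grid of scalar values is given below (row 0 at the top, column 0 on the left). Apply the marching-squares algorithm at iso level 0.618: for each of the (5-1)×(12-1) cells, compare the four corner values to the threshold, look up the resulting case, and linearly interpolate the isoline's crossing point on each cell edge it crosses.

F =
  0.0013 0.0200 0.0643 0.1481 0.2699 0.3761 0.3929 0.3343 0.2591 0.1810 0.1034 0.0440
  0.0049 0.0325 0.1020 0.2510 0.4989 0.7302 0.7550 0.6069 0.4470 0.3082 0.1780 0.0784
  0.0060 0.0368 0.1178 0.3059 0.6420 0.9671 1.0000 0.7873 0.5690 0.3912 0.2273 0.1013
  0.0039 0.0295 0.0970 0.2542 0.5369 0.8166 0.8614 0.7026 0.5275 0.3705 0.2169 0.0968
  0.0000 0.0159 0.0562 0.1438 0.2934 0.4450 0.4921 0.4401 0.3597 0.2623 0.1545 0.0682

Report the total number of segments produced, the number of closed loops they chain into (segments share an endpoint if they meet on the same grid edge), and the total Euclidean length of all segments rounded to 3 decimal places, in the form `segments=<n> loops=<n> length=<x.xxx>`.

segments=14 loops=1 length=10.694

cell (0,4): code 0100 → (0.683,5.000)–(1.000,4.515)
cell (0,5): code 1100 → (0.622,6.000)–(0.683,5.000)
cell (0,6): code 1000 → (1.000,6.925)–(0.622,6.000)
cell (1,3): code 0100 → (1.832,4.000)–(2.000,3.929)
cell (1,4): code 1110 → (1.000,4.515)–(1.832,4.000)
cell (1,6): code 1101 → (1.062,7.000)–(1.000,6.925)
cell (1,7): code 1000 → (2.000,7.776)–(1.062,7.000)
cell (2,3): code 0010 → (2.000,3.929)–(2.228,4.000)
cell (2,4): code 0111 → (2.228,4.000)–(3.000,4.290)
cell (2,7): code 1001 → (3.000,7.483)–(2.000,7.776)
cell (3,4): code 0010 → (3.000,4.290)–(3.534,5.000)
cell (3,5): code 0011 → (3.534,5.000)–(3.659,6.000)
cell (3,6): code 0011 → (3.659,6.000)–(3.322,7.000)
cell (3,7): code 0001 → (3.322,7.000)–(3.000,7.483)
total: 14 segments, chained into 1 closed loop(s), length Σ = 10.693987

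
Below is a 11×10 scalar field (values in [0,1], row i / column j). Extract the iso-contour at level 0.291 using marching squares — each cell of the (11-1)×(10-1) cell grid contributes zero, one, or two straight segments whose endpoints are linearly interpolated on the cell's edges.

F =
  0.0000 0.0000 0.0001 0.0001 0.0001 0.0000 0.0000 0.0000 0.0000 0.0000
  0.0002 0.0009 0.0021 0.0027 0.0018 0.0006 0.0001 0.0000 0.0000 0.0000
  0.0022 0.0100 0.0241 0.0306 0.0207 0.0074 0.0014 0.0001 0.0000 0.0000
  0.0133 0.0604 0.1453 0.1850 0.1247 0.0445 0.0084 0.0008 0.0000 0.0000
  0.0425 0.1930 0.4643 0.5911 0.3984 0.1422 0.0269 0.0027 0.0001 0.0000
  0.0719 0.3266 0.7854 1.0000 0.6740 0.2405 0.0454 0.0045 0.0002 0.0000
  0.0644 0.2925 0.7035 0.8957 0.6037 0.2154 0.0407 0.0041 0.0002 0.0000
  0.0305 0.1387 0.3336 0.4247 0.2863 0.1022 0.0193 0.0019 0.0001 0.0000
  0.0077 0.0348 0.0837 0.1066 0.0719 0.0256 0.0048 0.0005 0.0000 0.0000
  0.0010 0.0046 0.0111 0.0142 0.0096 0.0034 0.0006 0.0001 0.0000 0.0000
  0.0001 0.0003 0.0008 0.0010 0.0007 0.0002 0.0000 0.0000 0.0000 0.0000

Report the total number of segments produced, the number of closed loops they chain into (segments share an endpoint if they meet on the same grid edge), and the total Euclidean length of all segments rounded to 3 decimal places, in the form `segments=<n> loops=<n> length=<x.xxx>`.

segments=16 loops=1 length=12.667

cell (3,1): code 0100 → (3.457,2.000)–(4.000,1.361)
cell (3,2): code 1100 → (3.261,3.000)–(3.457,2.000)
cell (3,3): code 1100 → (3.608,4.000)–(3.261,3.000)
cell (3,4): code 1000 → (4.000,4.419)–(3.608,4.000)
cell (4,0): code 0100 → (4.734,1.000)–(5.000,0.860)
cell (4,1): code 1110 → (4.000,1.361)–(4.734,1.000)
cell (4,4): code 1001 → (5.000,4.884)–(4.000,4.419)
cell (5,0): code 0110 → (5.000,0.860)–(6.000,0.993)
cell (5,4): code 1001 → (6.000,4.805)–(5.000,4.884)
cell (6,0): code 0010 → (6.000,0.993)–(6.010,1.000)
cell (6,1): code 0111 → (6.010,1.000)–(7.000,1.781)
cell (6,3): code 1011 → (7.000,3.966)–(6.985,4.000)
cell (6,4): code 0001 → (6.985,4.000)–(6.000,4.805)
cell (7,1): code 0010 → (7.000,1.781)–(7.170,2.000)
cell (7,2): code 0011 → (7.170,2.000)–(7.420,3.000)
cell (7,3): code 0001 → (7.420,3.000)–(7.000,3.966)
total: 16 segments, chained into 1 closed loop(s), length Σ = 12.667184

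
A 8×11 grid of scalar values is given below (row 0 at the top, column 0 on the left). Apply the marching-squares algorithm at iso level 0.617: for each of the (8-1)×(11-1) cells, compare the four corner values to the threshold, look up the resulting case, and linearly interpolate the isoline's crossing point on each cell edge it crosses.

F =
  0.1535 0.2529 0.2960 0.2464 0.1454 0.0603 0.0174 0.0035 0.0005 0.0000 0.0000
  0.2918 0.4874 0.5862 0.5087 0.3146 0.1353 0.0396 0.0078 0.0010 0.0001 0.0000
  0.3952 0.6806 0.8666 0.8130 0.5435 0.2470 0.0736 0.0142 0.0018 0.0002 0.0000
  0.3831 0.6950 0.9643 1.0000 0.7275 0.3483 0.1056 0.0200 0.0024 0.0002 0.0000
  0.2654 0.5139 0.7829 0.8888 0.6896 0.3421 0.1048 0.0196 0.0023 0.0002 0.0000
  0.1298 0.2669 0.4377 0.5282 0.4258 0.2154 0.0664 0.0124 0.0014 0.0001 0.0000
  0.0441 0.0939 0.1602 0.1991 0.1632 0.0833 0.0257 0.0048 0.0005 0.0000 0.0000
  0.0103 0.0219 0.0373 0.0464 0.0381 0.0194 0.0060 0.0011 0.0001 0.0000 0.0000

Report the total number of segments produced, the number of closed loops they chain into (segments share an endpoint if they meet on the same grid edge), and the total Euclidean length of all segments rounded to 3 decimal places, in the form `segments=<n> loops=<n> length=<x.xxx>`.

segments=14 loops=1 length=11.157

cell (1,0): code 0100 → (1.671,1.000)–(2.000,0.777)
cell (1,1): code 1100 → (1.110,2.000)–(1.671,1.000)
cell (1,2): code 1100 → (1.356,3.000)–(1.110,2.000)
cell (1,3): code 1000 → (2.000,3.727)–(1.356,3.000)
cell (2,0): code 0110 → (2.000,0.777)–(3.000,0.750)
cell (2,3): code 1101 → (2.399,4.000)–(2.000,3.727)
cell (2,4): code 1000 → (3.000,4.291)–(2.399,4.000)
cell (3,0): code 0010 → (3.000,0.750)–(3.431,1.000)
cell (3,1): code 0111 → (3.431,1.000)–(4.000,1.383)
cell (3,4): code 1001 → (4.000,4.209)–(3.000,4.291)
cell (4,1): code 0010 → (4.000,1.383)–(4.481,2.000)
cell (4,2): code 0011 → (4.481,2.000)–(4.754,3.000)
cell (4,3): code 0011 → (4.754,3.000)–(4.275,4.000)
cell (4,4): code 0001 → (4.275,4.000)–(4.000,4.209)
total: 14 segments, chained into 1 closed loop(s), length Σ = 11.157358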